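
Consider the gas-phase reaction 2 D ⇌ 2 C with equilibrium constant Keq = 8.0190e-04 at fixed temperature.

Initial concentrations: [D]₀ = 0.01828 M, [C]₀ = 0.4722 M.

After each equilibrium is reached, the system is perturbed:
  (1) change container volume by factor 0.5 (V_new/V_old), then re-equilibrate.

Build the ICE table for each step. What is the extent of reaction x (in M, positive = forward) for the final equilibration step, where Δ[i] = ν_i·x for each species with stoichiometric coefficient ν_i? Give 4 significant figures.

Q₀ = 667.3 vs Keq = 8.0190e-04 ⇒ Q>K, reverse
Step 1:
                  D         C
  Initial   0.01828    0.4722
  Change     0.4587   -0.4587
  Equil       0.477   0.01351
  solve Keq expr → x = -0.2293; check Q = 8.0190e-04
Then change container volume by factor 0.5 (V_new/V_old).
Step 2:
                  D         C
  Initial    0.9539   0.02701
  Change          0         0
  Equil      0.9539   0.02701
  solve Keq expr → x = 0; check Q = 8.0190e-04

x = 0 M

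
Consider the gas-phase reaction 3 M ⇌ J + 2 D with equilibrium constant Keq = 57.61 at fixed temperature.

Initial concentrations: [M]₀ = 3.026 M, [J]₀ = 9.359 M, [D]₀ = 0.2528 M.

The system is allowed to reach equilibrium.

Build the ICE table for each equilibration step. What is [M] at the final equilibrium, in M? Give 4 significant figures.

[M]_eq = 0.8072 M

Q₀ = 0.02159 vs Keq = 57.61 ⇒ Q<K, forward
Step 1:
                  M         J         D
  I           3.026     9.359    0.2528
  C          -2.219    0.7396     1.479
  E          0.8072      10.1     1.732
  solve Keq expr → x = 0.7396; check Q = 57.61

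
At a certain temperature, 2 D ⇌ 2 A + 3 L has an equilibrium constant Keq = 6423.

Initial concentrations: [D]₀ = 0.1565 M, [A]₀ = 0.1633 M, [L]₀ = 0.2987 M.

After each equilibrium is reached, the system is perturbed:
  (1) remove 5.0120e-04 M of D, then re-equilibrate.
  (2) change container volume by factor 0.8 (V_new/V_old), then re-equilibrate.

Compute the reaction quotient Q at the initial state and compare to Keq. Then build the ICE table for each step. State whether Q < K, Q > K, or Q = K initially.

Q₀ = 0.02902; Q < K (proceeds forward)

Q₀ = 0.02902 vs Keq = 6423 ⇒ Q<K, forward
Step 1:
                   D          A          L
  Initial     0.1565     0.1633     0.2987
  Change      -0.155      0.155     0.2324
  Equil     0.001537     0.3183     0.5311
  solve Keq expr → x = 0.07748; check Q = 6423
Then remove 5.0120e-04 M of D.
Step 2:
                   D          A          L
  Initial   0.001036     0.3183     0.5311
  Change  4.9559e-04 -4.9559e-04 -7.4338e-04
  Equil     0.001532     0.3178     0.5304
  solve Keq expr → x = -2.4779e-04; check Q = 6423
Then change container volume by factor 0.8 (V_new/V_old).
Step 3:
                   D          A          L
  Initial   0.001915     0.3972      0.663
  Change  7.4926e-04 -7.4926e-04  -0.001124
  Equil     0.002664     0.3965     0.6619
  solve Keq expr → x = -3.7463e-04; check Q = 6423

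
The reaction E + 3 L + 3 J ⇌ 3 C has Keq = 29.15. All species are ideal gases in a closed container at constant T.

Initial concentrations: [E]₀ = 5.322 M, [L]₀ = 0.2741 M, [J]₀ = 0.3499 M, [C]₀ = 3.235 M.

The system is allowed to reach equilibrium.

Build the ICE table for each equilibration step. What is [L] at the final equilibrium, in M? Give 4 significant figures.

[L]_eq = 0.685 M

Q₀ = 7211 vs Keq = 29.15 ⇒ Q>K, reverse
Step 1:
                   E          L          J          C
  I            5.322     0.2741     0.3499      3.235
  C            0.137     0.4109     0.4109    -0.4109
  E            5.459      0.685     0.7608      2.824
  solve Keq expr → x = -0.137; check Q = 29.15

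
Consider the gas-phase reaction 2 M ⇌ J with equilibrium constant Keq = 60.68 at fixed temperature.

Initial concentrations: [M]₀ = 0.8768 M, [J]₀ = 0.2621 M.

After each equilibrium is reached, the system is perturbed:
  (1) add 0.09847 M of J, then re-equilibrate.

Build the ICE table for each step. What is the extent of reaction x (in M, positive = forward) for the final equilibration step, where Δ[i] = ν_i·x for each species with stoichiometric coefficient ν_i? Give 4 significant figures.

Q₀ = 0.3409 vs Keq = 60.68 ⇒ Q<K, forward
Step 1:
                   M          J
  I           0.8768     0.2621
  C          -0.7734     0.3867
  E           0.1034     0.6488
  solve Keq expr → x = 0.3867; check Q = 60.68
Then add 0.09847 M of J.
Step 2:
                   M          J
  I           0.1034     0.7473
  C         0.007298  -0.003649
  E           0.1107     0.7436
  solve Keq expr → x = -0.003649; check Q = 60.68

x = -0.003649 M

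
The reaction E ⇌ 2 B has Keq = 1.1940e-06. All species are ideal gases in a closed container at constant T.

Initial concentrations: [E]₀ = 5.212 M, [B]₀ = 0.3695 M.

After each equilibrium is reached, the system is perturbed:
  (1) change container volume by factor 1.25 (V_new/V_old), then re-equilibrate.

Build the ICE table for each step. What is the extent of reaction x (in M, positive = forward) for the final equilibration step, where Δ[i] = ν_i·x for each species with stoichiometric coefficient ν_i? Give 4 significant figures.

Q₀ = 0.0262 vs Keq = 1.1940e-06 ⇒ Q>K, reverse
Step 1:
                   E          B
  I            5.212     0.3695
  C           0.1835     -0.367
  E            5.395   0.002538
  solve Keq expr → x = -0.1835; check Q = 1.1940e-06
Then change container volume by factor 1.25 (V_new/V_old).
Step 2:
                   E          B
  I            4.316   0.002031
  C       -1.1982e-04 2.3964e-04
  E            4.316    0.00227
  solve Keq expr → x = 1.1982e-04; check Q = 1.1940e-06

x = 1.1982e-04 M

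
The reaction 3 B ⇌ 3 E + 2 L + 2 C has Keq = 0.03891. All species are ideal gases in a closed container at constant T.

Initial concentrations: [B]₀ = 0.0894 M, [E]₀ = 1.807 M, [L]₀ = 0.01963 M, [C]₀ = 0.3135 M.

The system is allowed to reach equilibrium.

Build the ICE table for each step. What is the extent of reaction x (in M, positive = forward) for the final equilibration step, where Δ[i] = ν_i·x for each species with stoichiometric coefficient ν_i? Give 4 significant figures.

x = -0.005198 M

Q₀ = 0.3127 vs Keq = 0.03891 ⇒ Q>K, reverse
Step 1:
                  B         E         L         C
  init       0.0894     1.807   0.01963    0.3135
  Δ         0.01559  -0.01559   -0.0104   -0.0104
  eq          0.105     1.791  0.009234    0.3031
  solve Keq expr → x = -0.005198; check Q = 0.03891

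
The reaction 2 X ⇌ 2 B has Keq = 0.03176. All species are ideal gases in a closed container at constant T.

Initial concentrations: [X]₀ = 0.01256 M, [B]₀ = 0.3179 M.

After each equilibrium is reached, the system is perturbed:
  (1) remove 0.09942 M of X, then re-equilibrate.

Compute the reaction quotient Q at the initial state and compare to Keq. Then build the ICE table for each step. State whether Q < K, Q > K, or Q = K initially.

Q₀ = 640.6; Q > K (proceeds reverse)

Q₀ = 640.6 vs Keq = 0.03176 ⇒ Q>K, reverse
Step 1:
                  X         B
  Initial   0.01256    0.3179
  Change     0.2679   -0.2679
  Equil      0.2805   0.04998
  solve Keq expr → x = -0.134; check Q = 0.03176
Then remove 0.09942 M of X.
Step 2:
                  X         B
  Initial    0.1811   0.04998
  Change    0.01504  -0.01504
  Equil      0.1961   0.03495
  solve Keq expr → x = -0.007519; check Q = 0.03176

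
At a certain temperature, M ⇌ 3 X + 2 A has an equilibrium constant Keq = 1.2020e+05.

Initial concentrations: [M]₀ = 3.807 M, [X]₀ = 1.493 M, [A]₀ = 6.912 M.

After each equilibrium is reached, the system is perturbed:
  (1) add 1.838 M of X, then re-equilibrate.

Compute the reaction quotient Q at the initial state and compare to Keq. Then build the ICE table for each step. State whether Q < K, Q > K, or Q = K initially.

Q₀ = 41.76 vs Keq = 1.2020e+05 ⇒ Q<K, forward
Step 1:
                  M         X         A
  init        3.807     1.493     6.912
  Δ          -2.697     8.092     5.395
  eq           1.11     9.585     12.31
  solve Keq expr → x = 2.697; check Q = 1.2020e+05
Then add 1.838 M of X.
Step 2:
                  M         X         A
  init         1.11     11.42     12.31
  Δ           0.269    -0.807    -0.538
  eq          1.379     10.62     11.77
  solve Keq expr → x = -0.269; check Q = 1.2020e+05

Q₀ = 41.76; Q < K (proceeds forward)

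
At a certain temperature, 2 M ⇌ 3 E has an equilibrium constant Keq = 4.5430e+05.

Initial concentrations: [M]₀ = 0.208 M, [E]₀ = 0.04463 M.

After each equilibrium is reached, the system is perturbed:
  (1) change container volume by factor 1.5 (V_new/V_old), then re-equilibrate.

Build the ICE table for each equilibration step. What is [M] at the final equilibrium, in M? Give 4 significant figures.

Q₀ = 0.002055 vs Keq = 4.5430e+05 ⇒ Q<K, forward
Step 1:
                    M           E
  I             0.208     0.04463
  C           -0.2077      0.3115
  E        3.1535e-04      0.3562
  solve Keq expr → x = 0.1038; check Q = 4.5430e+05
Then change container volume by factor 1.5 (V_new/V_old).
Step 2:
                    M           E
  I        2.1023e-04      0.2374
  C       -3.8516e-05  5.7774e-05
  E        1.7172e-04      0.2375
  solve Keq expr → x = 1.9258e-05; check Q = 4.5430e+05

[M]_eq = 1.7172e-04 M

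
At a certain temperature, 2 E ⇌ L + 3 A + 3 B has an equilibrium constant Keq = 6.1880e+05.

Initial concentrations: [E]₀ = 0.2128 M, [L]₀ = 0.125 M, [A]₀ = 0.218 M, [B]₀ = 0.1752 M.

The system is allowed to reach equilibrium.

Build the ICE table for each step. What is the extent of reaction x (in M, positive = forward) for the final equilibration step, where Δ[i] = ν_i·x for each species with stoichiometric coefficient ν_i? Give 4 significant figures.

Q₀ = 1.5379e-04 vs Keq = 6.1880e+05 ⇒ Q<K, forward
Step 1:
                  E         L         A         B
  I          0.2128     0.125     0.218    0.1752
  C         -0.2127    0.1064    0.3191    0.3191
  E       8.3632e-05    0.2314    0.5371    0.4943
  solve Keq expr → x = 0.1064; check Q = 6.1880e+05

x = 0.1064 M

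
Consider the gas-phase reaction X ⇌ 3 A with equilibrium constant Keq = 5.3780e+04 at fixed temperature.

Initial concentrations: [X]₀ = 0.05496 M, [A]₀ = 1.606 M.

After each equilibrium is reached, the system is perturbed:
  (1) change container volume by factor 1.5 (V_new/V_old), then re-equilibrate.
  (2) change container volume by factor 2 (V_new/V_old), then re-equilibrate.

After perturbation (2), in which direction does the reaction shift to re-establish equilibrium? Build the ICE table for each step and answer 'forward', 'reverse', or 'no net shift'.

Q₀ = 75.37 vs Keq = 5.3780e+04 ⇒ Q<K, forward
Step 1:
                  X         A
  I         0.05496     1.606
  C        -0.05486    0.1646
  E       1.0321e-04     1.771
  solve Keq expr → x = 0.05486; check Q = 5.3780e+04
Then change container volume by factor 1.5 (V_new/V_old).
Step 2:
                  X         A
  I       6.8806e-05      1.18
  C       -3.8217e-05 1.1465e-04
  E       3.0589e-05      1.18
  solve Keq expr → x = 3.8217e-05; check Q = 5.3780e+04
Then change container volume by factor 2 (V_new/V_old).
Step 3:
                  X         A
  I       1.5295e-05    0.5902
  C       -1.1470e-05 3.4411e-05
  E       3.8243e-06    0.5903
  solve Keq expr → x = 1.1470e-05; check Q = 5.3780e+04

Direction: forward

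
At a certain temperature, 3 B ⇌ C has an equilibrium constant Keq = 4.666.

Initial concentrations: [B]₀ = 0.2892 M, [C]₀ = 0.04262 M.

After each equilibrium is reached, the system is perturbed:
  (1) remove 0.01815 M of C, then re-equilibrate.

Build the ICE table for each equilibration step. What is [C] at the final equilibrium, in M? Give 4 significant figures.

[C]_eq = 0.04825 M

Q₀ = 1.762 vs Keq = 4.666 ⇒ Q<K, forward
Step 1:
                    B           C
  I            0.2892     0.04262
  C          -0.05408     0.01803
  E            0.2351     0.06065
  solve Keq expr → x = 0.01803; check Q = 4.666
Then remove 0.01815 M of C.
Step 2:
                    B           C
  I            0.2351      0.0425
  C          -0.01726    0.005752
  E            0.2179     0.04825
  solve Keq expr → x = 0.005752; check Q = 4.666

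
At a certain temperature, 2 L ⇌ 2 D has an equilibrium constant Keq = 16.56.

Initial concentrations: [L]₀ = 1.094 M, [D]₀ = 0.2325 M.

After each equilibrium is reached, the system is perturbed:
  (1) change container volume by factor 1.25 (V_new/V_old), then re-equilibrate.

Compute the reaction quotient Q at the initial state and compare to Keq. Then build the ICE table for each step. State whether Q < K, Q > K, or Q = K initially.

Q₀ = 0.04517 vs Keq = 16.56 ⇒ Q<K, forward
Step 1:
                    L           D
  init          1.094      0.2325
  Δ           -0.8323      0.8323
  eq           0.2617       1.065
  solve Keq expr → x = 0.4162; check Q = 16.56
Then change container volume by factor 1.25 (V_new/V_old).
Step 2:
                    L           D
  init         0.2093      0.8519
  Δ                 0           0
  eq           0.2093      0.8519
  solve Keq expr → x = 0; check Q = 16.56

Q₀ = 0.04517; Q < K (proceeds forward)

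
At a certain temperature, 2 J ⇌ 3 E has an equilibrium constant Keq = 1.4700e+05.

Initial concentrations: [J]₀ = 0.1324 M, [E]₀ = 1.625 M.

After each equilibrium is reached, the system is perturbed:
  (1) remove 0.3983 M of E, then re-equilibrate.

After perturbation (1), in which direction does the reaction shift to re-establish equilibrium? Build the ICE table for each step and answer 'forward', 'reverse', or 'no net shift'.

Q₀ = 244.8 vs Keq = 1.4700e+05 ⇒ Q<K, forward
Step 1:
                   J          E
  init        0.1324      1.625
  Δ           -0.126      0.189
  eq        0.006373      1.814
  solve Keq expr → x = 0.06301; check Q = 1.4700e+05
Then remove 0.3983 M of E.
Step 2:
                   J          E
  init      0.006373      1.416
  Δ        -0.001965   0.002948
  eq        0.004407      1.419
  solve Keq expr → x = 9.8262e-04; check Q = 1.4700e+05

Direction: forward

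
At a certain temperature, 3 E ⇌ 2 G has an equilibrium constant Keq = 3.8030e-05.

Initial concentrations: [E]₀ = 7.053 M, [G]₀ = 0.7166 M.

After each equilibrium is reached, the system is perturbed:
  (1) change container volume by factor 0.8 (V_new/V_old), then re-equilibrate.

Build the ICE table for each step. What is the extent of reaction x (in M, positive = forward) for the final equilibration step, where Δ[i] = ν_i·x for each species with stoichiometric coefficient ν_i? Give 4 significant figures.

x = 0.009719 M

Q₀ = 0.001464 vs Keq = 3.8030e-05 ⇒ Q>K, reverse
Step 1:
                    E           G
  init          7.053      0.7166
  Δ            0.8687     -0.5791
  eq            7.922      0.1375
  solve Keq expr → x = -0.2896; check Q = 3.8030e-05
Then change container volume by factor 0.8 (V_new/V_old).
Step 2:
                    E           G
  init          9.902      0.1719
  Δ          -0.02916     0.01944
  eq            9.873      0.1913
  solve Keq expr → x = 0.009719; check Q = 3.8030e-05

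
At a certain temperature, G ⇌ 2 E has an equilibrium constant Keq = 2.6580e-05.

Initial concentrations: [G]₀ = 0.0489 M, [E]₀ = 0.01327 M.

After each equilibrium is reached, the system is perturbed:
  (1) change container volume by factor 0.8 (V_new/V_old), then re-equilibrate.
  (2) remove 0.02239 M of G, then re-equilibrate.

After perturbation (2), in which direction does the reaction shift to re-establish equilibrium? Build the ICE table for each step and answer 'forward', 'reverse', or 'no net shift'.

Direction: reverse

Q₀ = 0.003601 vs Keq = 2.6580e-05 ⇒ Q>K, reverse
Step 1:
                  G         E
  Initial    0.0489   0.01327
  Change   0.006031  -0.01206
  Equil     0.05493  0.001208
  solve Keq expr → x = -0.006031; check Q = 2.6580e-05
Then change container volume by factor 0.8 (V_new/V_old).
Step 2:
                  G         E
  Initial   0.06866   0.00151
  Change  7.9339e-05 -1.5868e-04
  Equil     0.06874  0.001352
  solve Keq expr → x = -7.9339e-05; check Q = 2.6580e-05
Then remove 0.02239 M of G.
Step 3:
                  G         E
  Initial   0.04635  0.001352
  Change  1.2016e-04 -2.4031e-04
  Equil     0.04647  0.001111
  solve Keq expr → x = -1.2016e-04; check Q = 2.6580e-05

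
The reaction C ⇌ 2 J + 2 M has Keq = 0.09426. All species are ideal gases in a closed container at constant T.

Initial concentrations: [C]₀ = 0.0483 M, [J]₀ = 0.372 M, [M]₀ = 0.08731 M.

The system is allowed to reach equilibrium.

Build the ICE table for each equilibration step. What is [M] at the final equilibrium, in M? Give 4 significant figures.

[M]_eq = 0.1265 M

Q₀ = 0.02184 vs Keq = 0.09426 ⇒ Q<K, forward
Step 1:
                   C          J          M
  init        0.0483      0.372    0.08731
  Δ          -0.0196    0.03919    0.03919
  eq          0.0287     0.4112     0.1265
  solve Keq expr → x = 0.0196; check Q = 0.09426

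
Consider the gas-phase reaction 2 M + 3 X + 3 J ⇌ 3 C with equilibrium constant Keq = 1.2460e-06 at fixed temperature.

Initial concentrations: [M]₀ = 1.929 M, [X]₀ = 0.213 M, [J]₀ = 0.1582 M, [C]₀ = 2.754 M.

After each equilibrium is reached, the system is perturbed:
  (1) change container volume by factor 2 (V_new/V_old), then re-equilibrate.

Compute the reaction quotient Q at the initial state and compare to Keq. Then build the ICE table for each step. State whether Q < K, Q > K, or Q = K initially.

Q₀ = 1.4671e+05; Q > K (proceeds reverse)

Q₀ = 1.4671e+05 vs Keq = 1.2460e-06 ⇒ Q>K, reverse
Step 1:
                   M          X          J          C
  I            1.929      0.213     0.1582      2.754
  C            1.708      2.562      2.562     -2.562
  E            3.637      2.775       2.72     0.1921
  solve Keq expr → x = -0.854; check Q = 1.2460e-06
Then change container volume by factor 2 (V_new/V_old).
Step 2:
                   M          X          J          C
  I            1.818      1.387       1.36    0.09604
  C          0.04165    0.06247    0.06247   -0.06247
  E             1.86       1.45      1.423    0.03357
  solve Keq expr → x = -0.02082; check Q = 1.2460e-06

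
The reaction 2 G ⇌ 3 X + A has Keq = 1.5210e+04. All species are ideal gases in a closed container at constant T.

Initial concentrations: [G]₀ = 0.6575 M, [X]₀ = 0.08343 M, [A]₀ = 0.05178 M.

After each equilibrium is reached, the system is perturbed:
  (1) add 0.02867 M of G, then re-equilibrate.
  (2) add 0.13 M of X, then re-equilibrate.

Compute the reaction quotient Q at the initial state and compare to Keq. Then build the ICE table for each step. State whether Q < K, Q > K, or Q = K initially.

Q₀ = 6.9556e-05 vs Keq = 1.5210e+04 ⇒ Q<K, forward
Step 1:
                  G         X         A
  I          0.6575   0.08343   0.05178
  C          -0.652    0.9781     0.326
  E        0.005451     1.062    0.3778
  solve Keq expr → x = 0.326; check Q = 1.5210e+04
Then add 0.02867 M of G.
Step 2:
                  G         X         A
  I         0.03412     1.062    0.3778
  C        -0.02823   0.04235   0.01412
  E        0.005887     1.104    0.3919
  solve Keq expr → x = 0.01412; check Q = 1.5210e+04
Then add 0.13 M of X.
Step 3:
                  G         X         A
  I        0.005887     1.234    0.3919
  C        0.001052 -0.001578 -5.2601e-04
  E        0.006939     1.232    0.3914
  solve Keq expr → x = -5.2601e-04; check Q = 1.5210e+04

Q₀ = 6.9556e-05; Q < K (proceeds forward)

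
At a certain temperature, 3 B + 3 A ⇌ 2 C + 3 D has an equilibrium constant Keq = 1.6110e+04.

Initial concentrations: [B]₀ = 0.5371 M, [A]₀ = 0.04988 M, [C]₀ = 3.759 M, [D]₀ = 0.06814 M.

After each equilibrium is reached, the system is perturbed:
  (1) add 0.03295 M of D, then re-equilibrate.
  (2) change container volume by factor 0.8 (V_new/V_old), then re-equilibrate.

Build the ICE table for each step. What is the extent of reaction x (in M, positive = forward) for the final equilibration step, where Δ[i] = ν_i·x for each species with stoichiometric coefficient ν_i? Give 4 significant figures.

Q₀ = 232.5 vs Keq = 1.6110e+04 ⇒ Q<K, forward
Step 1:
                    B           A           C           D
  Initial      0.5371     0.04988       3.759     0.06814
  Change     -0.03105    -0.03105      0.0207     0.03105
  Equil        0.5061     0.01883        3.78     0.09919
  solve Keq expr → x = 0.01035; check Q = 1.6110e+04
Then add 0.03295 M of D.
Step 2:
                    B           A           C           D
  Initial      0.5061     0.01883        3.78      0.1321
  Change     0.005045    0.005045   -0.003364   -0.005045
  Equil        0.5111     0.02388       3.776      0.1271
  solve Keq expr → x = -0.001682; check Q = 1.6110e+04
Then change container volume by factor 0.8 (V_new/V_old).
Step 3:
                    B           A           C           D
  Initial      0.6389     0.02985        4.72      0.1589
  Change    -0.001752   -0.001752    0.001168    0.001752
  Equil        0.6371     0.02809       4.722      0.1606
  solve Keq expr → x = 5.8405e-04; check Q = 1.6110e+04

x = 5.8405e-04 M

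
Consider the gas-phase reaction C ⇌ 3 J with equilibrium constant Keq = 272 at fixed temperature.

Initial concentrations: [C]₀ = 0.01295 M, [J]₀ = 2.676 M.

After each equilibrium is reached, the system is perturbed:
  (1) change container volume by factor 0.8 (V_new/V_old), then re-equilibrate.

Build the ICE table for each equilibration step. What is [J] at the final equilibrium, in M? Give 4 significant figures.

[J]_eq = 3.073 M

Q₀ = 1480 vs Keq = 272 ⇒ Q>K, reverse
Step 1:
                    C           J
  init        0.01295       2.676
  Δ           0.04695     -0.1409
  eq           0.0599       2.535
  solve Keq expr → x = -0.04695; check Q = 272
Then change container volume by factor 0.8 (V_new/V_old).
Step 2:
                    C           J
  init        0.07488       3.169
  Δ           0.03185    -0.09555
  eq           0.1067       3.073
  solve Keq expr → x = -0.03185; check Q = 272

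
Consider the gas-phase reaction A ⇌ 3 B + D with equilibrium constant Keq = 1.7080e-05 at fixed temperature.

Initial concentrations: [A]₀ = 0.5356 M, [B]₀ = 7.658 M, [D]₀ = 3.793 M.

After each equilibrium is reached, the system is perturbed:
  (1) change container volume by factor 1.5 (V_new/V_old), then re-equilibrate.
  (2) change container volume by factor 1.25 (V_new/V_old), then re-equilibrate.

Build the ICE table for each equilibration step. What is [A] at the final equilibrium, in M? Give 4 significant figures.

Q₀ = 3180 vs Keq = 1.7080e-05 ⇒ Q>K, reverse
Step 1:
                  A         B         D
  init       0.5356     7.658     3.793
  Δ           2.541    -7.623    -2.541
  eq          3.077   0.03475     1.252
  solve Keq expr → x = -2.541; check Q = 1.7080e-05
Then change container volume by factor 1.5 (V_new/V_old).
Step 2:
                  A         B         D
  init        2.051   0.02317    0.8346
  Δ       -0.003837   0.01151  0.003837
  eq          2.047   0.03468    0.8384
  solve Keq expr → x = 0.003837; check Q = 1.7080e-05
Then change container volume by factor 1.25 (V_new/V_old).
Step 3:
                  A         B         D
  init        1.638   0.02774    0.6708
  Δ       -0.002293   0.00688  0.002293
  eq          1.636   0.03462    0.6731
  solve Keq expr → x = 0.002293; check Q = 1.7080e-05

[A]_eq = 1.636 M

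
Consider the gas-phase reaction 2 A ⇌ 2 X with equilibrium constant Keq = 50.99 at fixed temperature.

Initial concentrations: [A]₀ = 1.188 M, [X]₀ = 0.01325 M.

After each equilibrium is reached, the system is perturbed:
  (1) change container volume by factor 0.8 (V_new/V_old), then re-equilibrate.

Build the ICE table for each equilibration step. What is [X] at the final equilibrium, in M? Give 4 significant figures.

Q₀ = 1.2439e-04 vs Keq = 50.99 ⇒ Q<K, forward
Step 1:
                   A          X
  Initial      1.188    0.01325
  Change       -1.04       1.04
  Equil       0.1476      1.054
  solve Keq expr → x = 0.5202; check Q = 50.99
Then change container volume by factor 0.8 (V_new/V_old).
Step 2:
                   A          X
  Initial     0.1845      1.317
  Change           0          0
  Equil       0.1845      1.317
  solve Keq expr → x = 0; check Q = 50.99

[X]_eq = 1.317 M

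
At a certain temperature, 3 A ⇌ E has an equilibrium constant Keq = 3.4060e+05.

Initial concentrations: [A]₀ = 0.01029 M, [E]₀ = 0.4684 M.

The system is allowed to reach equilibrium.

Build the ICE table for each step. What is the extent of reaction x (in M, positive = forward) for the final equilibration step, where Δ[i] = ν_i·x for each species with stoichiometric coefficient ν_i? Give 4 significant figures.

x = -2.7610e-04 M

Q₀ = 4.2990e+05 vs Keq = 3.4060e+05 ⇒ Q>K, reverse
Step 1:
                   A          E
  I          0.01029     0.4684
  C       8.2831e-04 -2.7610e-04
  E          0.01112     0.4681
  solve Keq expr → x = -2.7610e-04; check Q = 3.4060e+05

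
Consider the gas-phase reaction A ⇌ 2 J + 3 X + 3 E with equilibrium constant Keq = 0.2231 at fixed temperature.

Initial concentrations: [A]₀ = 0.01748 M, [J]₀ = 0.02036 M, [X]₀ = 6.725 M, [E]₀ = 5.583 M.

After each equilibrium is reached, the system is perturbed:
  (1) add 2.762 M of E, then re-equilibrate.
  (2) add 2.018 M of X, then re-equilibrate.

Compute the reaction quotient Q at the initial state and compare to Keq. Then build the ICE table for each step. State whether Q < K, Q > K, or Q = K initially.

Q₀ = 1255; Q > K (proceeds reverse)

Q₀ = 1255 vs Keq = 0.2231 ⇒ Q>K, reverse
Step 1:
                   A          J          X          E
  init       0.01748    0.02036      6.725      5.583
  Δ          0.01001   -0.02001   -0.03002   -0.03002
  eq         0.02749 3.4546e-04      6.695      5.553
  solve Keq expr → x = -0.01001; check Q = 0.2231
Then add 2.762 M of E.
Step 2:
                   A          J          X          E
  init       0.02749 3.4546e-04      6.695      8.315
  Δ       7.8320e-05 -1.5664e-04 -2.3496e-04 -2.3496e-04
  eq         0.02757 1.8882e-04      6.695      8.315
  solve Keq expr → x = -7.8320e-05; check Q = 0.2231
Then add 2.018 M of X.
Step 3:
                   A          J          X          E
  init       0.02757 1.8882e-04      8.713      8.315
  Δ       3.0784e-05 -6.1567e-05 -9.2351e-05 -9.2351e-05
  eq          0.0276 1.2726e-04      8.713      8.315
  solve Keq expr → x = -3.0784e-05; check Q = 0.2231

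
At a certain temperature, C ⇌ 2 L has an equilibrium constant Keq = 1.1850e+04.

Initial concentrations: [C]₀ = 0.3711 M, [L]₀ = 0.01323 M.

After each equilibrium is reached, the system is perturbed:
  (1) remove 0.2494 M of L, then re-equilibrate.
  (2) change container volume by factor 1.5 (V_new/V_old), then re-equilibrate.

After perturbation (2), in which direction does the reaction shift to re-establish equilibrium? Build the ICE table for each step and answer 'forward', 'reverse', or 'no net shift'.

Direction: forward

Q₀ = 4.7166e-04 vs Keq = 1.1850e+04 ⇒ Q<K, forward
Step 1:
                   C          L
  I           0.3711    0.01323
  C          -0.3711     0.7421
  E       4.8146e-05     0.7553
  solve Keq expr → x = 0.3711; check Q = 1.1850e+04
Then remove 0.2494 M of L.
Step 2:
                   C          L
  I       4.8146e-05     0.5059
  C       -2.6541e-05 5.3081e-05
  E       2.1605e-05      0.506
  solve Keq expr → x = 2.6541e-05; check Q = 1.1850e+04
Then change container volume by factor 1.5 (V_new/V_old).
Step 3:
                   C          L
  I       1.4404e-05     0.3373
  C       -4.8006e-06 9.6013e-06
  E       9.6029e-06     0.3373
  solve Keq expr → x = 4.8006e-06; check Q = 1.1850e+04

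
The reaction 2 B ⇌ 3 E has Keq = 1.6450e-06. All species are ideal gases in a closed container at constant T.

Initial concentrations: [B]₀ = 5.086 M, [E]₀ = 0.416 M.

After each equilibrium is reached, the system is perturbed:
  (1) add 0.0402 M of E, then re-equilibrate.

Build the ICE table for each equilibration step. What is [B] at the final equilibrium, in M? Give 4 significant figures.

Q₀ = 0.002783 vs Keq = 1.6450e-06 ⇒ Q>K, reverse
Step 1:
                   B          E
  init         5.086      0.416
  Δ           0.2533    -0.3799
  eq           5.339    0.03606
  solve Keq expr → x = -0.1266; check Q = 1.6450e-06
Then add 0.0402 M of E.
Step 2:
                   B          E
  init         5.339    0.07626
  Δ          0.02672   -0.04008
  eq           5.366    0.03618
  solve Keq expr → x = -0.01336; check Q = 1.6450e-06

[B]_eq = 5.366 M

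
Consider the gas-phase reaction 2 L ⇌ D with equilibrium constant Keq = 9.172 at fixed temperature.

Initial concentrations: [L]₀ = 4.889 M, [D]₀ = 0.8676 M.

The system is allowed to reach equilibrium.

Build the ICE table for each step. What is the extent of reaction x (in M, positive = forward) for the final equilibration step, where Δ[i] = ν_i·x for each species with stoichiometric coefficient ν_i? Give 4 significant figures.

Q₀ = 0.0363 vs Keq = 9.172 ⇒ Q<K, forward
Step 1:
                   L          D
  Initial      4.889     0.8676
  Change      -4.315      2.157
  Equil       0.5743      3.025
  solve Keq expr → x = 2.157; check Q = 9.172

x = 2.157 M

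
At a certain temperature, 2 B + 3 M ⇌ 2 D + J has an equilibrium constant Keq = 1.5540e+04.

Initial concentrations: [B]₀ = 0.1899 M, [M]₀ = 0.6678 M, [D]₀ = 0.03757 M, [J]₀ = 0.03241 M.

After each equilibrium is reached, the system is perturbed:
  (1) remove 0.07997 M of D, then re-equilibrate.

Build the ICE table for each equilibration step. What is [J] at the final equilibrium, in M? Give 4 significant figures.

[J]_eq = 0.1265 M

Q₀ = 0.00426 vs Keq = 1.5540e+04 ⇒ Q<K, forward
Step 1:
                   B          M          D          J
  I           0.1899     0.6678    0.03757    0.03241
  C          -0.1872    -0.2809     0.1872    0.09362
  E          0.00266     0.3869     0.2248      0.126
  solve Keq expr → x = 0.09362; check Q = 1.5540e+04
Then remove 0.07997 M of D.
Step 2:
                   B          M          D          J
  I          0.00266     0.3869     0.1448      0.126
  C       -9.2279e-04  -0.001384 9.2279e-04 4.6140e-04
  E         0.001737     0.3856     0.1458     0.1265
  solve Keq expr → x = 4.6140e-04; check Q = 1.5540e+04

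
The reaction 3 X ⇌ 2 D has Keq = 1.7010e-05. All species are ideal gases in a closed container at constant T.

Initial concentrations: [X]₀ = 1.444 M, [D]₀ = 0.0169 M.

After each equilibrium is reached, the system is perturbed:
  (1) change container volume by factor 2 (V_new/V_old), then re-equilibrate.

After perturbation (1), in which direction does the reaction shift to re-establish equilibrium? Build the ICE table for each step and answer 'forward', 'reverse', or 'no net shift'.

Direction: reverse

Q₀ = 9.4858e-05 vs Keq = 1.7010e-05 ⇒ Q>K, reverse
Step 1:
                    X           D
  init          1.444      0.0169
  Δ           0.01445   -0.009636
  eq            1.458    0.007264
  solve Keq expr → x = -0.004818; check Q = 1.7010e-05
Then change container volume by factor 2 (V_new/V_old).
Step 2:
                    X           D
  init         0.7292    0.003632
  Δ          0.001583   -0.001055
  eq           0.7308    0.002577
  solve Keq expr → x = -5.2773e-04; check Q = 1.7010e-05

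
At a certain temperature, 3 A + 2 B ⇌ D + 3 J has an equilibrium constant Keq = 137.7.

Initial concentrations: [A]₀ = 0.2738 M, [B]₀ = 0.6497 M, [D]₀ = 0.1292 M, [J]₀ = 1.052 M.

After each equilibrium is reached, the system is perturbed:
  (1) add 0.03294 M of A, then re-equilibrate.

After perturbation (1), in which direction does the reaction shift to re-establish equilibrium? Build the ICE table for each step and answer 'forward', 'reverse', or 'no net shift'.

Direction: forward

Q₀ = 17.36 vs Keq = 137.7 ⇒ Q<K, forward
Step 1:
                   A          B          D          J
  init        0.2738     0.6497     0.1292      1.052
  Δ         -0.09954   -0.06636    0.03318    0.09954
  eq          0.1743     0.5833     0.1624      1.152
  solve Keq expr → x = 0.03318; check Q = 137.7
Then add 0.03294 M of A.
Step 2:
                   A          B          D          J
  init        0.2072     0.5833     0.1624      1.152
  Δ         -0.02333   -0.01555   0.007777    0.02333
  eq          0.1839     0.5678     0.1702      1.175
  solve Keq expr → x = 0.007777; check Q = 137.7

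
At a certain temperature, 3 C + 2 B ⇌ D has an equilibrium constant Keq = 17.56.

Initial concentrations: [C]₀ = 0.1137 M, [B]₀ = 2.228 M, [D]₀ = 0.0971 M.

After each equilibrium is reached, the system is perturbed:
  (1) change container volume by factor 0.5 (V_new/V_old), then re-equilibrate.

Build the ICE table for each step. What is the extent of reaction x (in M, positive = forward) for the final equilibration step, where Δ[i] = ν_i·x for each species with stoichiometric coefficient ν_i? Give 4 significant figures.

Q₀ = 13.31 vs Keq = 17.56 ⇒ Q<K, forward
Step 1:
                   C          B          D
  Initial     0.1137      2.228     0.0971
  Change   -0.008817  -0.005878   0.002939
  Equil       0.1049      2.222        0.1
  solve Keq expr → x = 0.002939; check Q = 17.56
Then change container volume by factor 0.5 (V_new/V_old).
Step 2:
                   C          B          D
  Initial     0.2098      4.444     0.2001
  Change     -0.1202   -0.08014    0.04007
  Equil      0.08955      4.364     0.2402
  solve Keq expr → x = 0.04007; check Q = 17.56

x = 0.04007 M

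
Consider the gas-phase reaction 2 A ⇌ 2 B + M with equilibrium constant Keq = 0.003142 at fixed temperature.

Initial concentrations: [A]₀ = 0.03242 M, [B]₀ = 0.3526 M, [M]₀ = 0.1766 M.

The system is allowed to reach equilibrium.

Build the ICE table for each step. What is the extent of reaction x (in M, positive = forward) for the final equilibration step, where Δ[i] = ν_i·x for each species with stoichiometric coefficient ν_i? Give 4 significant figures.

Q₀ = 20.89 vs Keq = 0.003142 ⇒ Q>K, reverse
Step 1:
                   A          B          M
  Initial    0.03242     0.3526     0.1766
  Change      0.2697    -0.2697    -0.1349
  Equil       0.3021    0.08289    0.04174
  solve Keq expr → x = -0.1349; check Q = 0.003142

x = -0.1349 M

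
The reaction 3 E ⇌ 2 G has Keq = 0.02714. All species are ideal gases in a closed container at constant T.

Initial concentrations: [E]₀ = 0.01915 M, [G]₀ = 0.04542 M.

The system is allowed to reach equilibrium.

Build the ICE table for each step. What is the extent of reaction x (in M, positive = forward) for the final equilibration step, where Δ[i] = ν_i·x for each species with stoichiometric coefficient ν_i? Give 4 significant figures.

x = -0.02079 M

Q₀ = 293.8 vs Keq = 0.02714 ⇒ Q>K, reverse
Step 1:
                  E         G
  init      0.01915   0.04542
  Δ         0.06238  -0.04159
  eq        0.08153  0.003835
  solve Keq expr → x = -0.02079; check Q = 0.02714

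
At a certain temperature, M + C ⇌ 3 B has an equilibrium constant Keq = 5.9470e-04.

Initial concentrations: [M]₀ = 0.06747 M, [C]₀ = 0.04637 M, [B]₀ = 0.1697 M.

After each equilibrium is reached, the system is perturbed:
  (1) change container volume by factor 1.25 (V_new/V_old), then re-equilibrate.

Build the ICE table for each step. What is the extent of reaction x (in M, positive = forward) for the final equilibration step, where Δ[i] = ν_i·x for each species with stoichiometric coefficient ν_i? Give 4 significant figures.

x = 3.7351e-04 M

Q₀ = 1.562 vs Keq = 5.9470e-04 ⇒ Q>K, reverse
Step 1:
                  M         C         B
  init      0.06747   0.04637    0.1697
  Δ         0.05026   0.05026   -0.1508
  eq         0.1177   0.09663   0.01891
  solve Keq expr → x = -0.05026; check Q = 5.9470e-04
Then change container volume by factor 1.25 (V_new/V_old).
Step 2:
                  M         C         B
  init      0.09419   0.07731   0.01513
  Δ       -3.7351e-04 -3.7351e-04  0.001121
  eq        0.09381   0.07693   0.01625
  solve Keq expr → x = 3.7351e-04; check Q = 5.9470e-04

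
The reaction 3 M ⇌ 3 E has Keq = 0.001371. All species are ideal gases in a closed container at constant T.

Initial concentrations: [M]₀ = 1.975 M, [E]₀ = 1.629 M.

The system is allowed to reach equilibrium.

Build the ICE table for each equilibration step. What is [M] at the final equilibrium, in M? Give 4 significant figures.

[M]_eq = 3.244 M

Q₀ = 0.5611 vs Keq = 0.001371 ⇒ Q>K, reverse
Step 1:
                    M           E
  init          1.975       1.629
  Δ             1.269      -1.269
  eq            3.244      0.3603
  solve Keq expr → x = -0.4229; check Q = 0.001371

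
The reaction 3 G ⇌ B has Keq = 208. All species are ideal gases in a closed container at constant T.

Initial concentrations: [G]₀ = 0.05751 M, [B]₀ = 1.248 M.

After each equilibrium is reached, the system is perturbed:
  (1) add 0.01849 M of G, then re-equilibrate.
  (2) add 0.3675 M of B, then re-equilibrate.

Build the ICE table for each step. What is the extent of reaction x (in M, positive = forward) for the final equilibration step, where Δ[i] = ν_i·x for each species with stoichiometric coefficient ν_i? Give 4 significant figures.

x = -0.005457 M

Q₀ = 6561 vs Keq = 208 ⇒ Q>K, reverse
Step 1:
                  G         B
  init      0.05751     1.248
  Δ          0.1222  -0.04073
  eq         0.1797     1.207
  solve Keq expr → x = -0.04073; check Q = 208
Then add 0.01849 M of G.
Step 2:
                  G         B
  init       0.1982     1.207
  Δ        -0.01819  0.006063
  eq           0.18     1.213
  solve Keq expr → x = 0.006063; check Q = 208
Then add 0.3675 M of B.
Step 3:
                  G         B
  init         0.18     1.581
  Δ         0.01637 -0.005457
  eq         0.1964     1.575
  solve Keq expr → x = -0.005457; check Q = 208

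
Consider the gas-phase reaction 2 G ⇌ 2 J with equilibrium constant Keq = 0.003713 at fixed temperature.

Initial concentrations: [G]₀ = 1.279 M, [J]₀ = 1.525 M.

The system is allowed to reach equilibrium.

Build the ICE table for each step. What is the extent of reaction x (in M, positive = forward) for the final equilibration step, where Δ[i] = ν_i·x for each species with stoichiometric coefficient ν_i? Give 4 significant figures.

Q₀ = 1.422 vs Keq = 0.003713 ⇒ Q>K, reverse
Step 1:
                    G           J
  Initial       1.279       1.525
  Change        1.364      -1.364
  Equil         2.643       0.161
  solve Keq expr → x = -0.682; check Q = 0.003713

x = -0.682 M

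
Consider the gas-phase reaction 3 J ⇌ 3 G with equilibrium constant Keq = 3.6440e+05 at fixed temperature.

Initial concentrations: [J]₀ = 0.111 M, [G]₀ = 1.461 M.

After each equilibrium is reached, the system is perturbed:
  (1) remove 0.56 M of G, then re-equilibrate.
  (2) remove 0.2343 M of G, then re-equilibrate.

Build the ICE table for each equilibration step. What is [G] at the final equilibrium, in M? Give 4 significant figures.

Q₀ = 2280 vs Keq = 3.6440e+05 ⇒ Q<K, forward
Step 1:
                    J           G
  I             0.111       1.461
  C           -0.0893      0.0893
  E            0.0217        1.55
  solve Keq expr → x = 0.02977; check Q = 3.6440e+05
Then remove 0.56 M of G.
Step 2:
                    J           G
  I            0.0217      0.9903
  C         -0.007732    0.007732
  E           0.01397       0.998
  solve Keq expr → x = 0.002577; check Q = 3.6440e+05
Then remove 0.2343 M of G.
Step 3:
                    J           G
  I           0.01397      0.7637
  C         -0.003235    0.003235
  E           0.01074       0.767
  solve Keq expr → x = 0.001078; check Q = 3.6440e+05

[G]_eq = 0.767 M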